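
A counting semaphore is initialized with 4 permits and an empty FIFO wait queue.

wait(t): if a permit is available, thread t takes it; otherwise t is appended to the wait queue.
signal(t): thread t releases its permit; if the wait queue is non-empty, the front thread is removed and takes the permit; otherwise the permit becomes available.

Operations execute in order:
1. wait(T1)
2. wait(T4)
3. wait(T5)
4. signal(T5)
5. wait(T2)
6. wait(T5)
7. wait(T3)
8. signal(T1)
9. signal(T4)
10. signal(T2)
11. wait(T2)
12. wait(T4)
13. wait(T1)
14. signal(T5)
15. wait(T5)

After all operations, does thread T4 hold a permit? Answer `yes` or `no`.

Step 1: wait(T1) -> count=3 queue=[] holders={T1}
Step 2: wait(T4) -> count=2 queue=[] holders={T1,T4}
Step 3: wait(T5) -> count=1 queue=[] holders={T1,T4,T5}
Step 4: signal(T5) -> count=2 queue=[] holders={T1,T4}
Step 5: wait(T2) -> count=1 queue=[] holders={T1,T2,T4}
Step 6: wait(T5) -> count=0 queue=[] holders={T1,T2,T4,T5}
Step 7: wait(T3) -> count=0 queue=[T3] holders={T1,T2,T4,T5}
Step 8: signal(T1) -> count=0 queue=[] holders={T2,T3,T4,T5}
Step 9: signal(T4) -> count=1 queue=[] holders={T2,T3,T5}
Step 10: signal(T2) -> count=2 queue=[] holders={T3,T5}
Step 11: wait(T2) -> count=1 queue=[] holders={T2,T3,T5}
Step 12: wait(T4) -> count=0 queue=[] holders={T2,T3,T4,T5}
Step 13: wait(T1) -> count=0 queue=[T1] holders={T2,T3,T4,T5}
Step 14: signal(T5) -> count=0 queue=[] holders={T1,T2,T3,T4}
Step 15: wait(T5) -> count=0 queue=[T5] holders={T1,T2,T3,T4}
Final holders: {T1,T2,T3,T4} -> T4 in holders

Answer: yes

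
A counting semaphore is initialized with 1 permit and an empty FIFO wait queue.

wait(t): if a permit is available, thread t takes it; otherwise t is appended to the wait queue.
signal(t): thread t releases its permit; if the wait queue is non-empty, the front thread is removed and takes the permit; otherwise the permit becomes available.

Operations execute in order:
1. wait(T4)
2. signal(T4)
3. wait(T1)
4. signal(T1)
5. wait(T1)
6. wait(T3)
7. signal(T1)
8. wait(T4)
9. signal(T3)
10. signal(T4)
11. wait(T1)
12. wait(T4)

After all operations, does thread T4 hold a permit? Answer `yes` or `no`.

Step 1: wait(T4) -> count=0 queue=[] holders={T4}
Step 2: signal(T4) -> count=1 queue=[] holders={none}
Step 3: wait(T1) -> count=0 queue=[] holders={T1}
Step 4: signal(T1) -> count=1 queue=[] holders={none}
Step 5: wait(T1) -> count=0 queue=[] holders={T1}
Step 6: wait(T3) -> count=0 queue=[T3] holders={T1}
Step 7: signal(T1) -> count=0 queue=[] holders={T3}
Step 8: wait(T4) -> count=0 queue=[T4] holders={T3}
Step 9: signal(T3) -> count=0 queue=[] holders={T4}
Step 10: signal(T4) -> count=1 queue=[] holders={none}
Step 11: wait(T1) -> count=0 queue=[] holders={T1}
Step 12: wait(T4) -> count=0 queue=[T4] holders={T1}
Final holders: {T1} -> T4 not in holders

Answer: no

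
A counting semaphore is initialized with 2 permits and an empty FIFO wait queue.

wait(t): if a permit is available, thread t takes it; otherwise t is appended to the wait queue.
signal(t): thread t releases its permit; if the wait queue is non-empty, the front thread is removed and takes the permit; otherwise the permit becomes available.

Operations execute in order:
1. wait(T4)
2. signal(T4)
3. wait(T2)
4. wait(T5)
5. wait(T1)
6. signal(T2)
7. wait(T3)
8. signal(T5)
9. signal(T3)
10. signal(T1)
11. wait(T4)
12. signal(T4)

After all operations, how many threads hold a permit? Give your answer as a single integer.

Step 1: wait(T4) -> count=1 queue=[] holders={T4}
Step 2: signal(T4) -> count=2 queue=[] holders={none}
Step 3: wait(T2) -> count=1 queue=[] holders={T2}
Step 4: wait(T5) -> count=0 queue=[] holders={T2,T5}
Step 5: wait(T1) -> count=0 queue=[T1] holders={T2,T5}
Step 6: signal(T2) -> count=0 queue=[] holders={T1,T5}
Step 7: wait(T3) -> count=0 queue=[T3] holders={T1,T5}
Step 8: signal(T5) -> count=0 queue=[] holders={T1,T3}
Step 9: signal(T3) -> count=1 queue=[] holders={T1}
Step 10: signal(T1) -> count=2 queue=[] holders={none}
Step 11: wait(T4) -> count=1 queue=[] holders={T4}
Step 12: signal(T4) -> count=2 queue=[] holders={none}
Final holders: {none} -> 0 thread(s)

Answer: 0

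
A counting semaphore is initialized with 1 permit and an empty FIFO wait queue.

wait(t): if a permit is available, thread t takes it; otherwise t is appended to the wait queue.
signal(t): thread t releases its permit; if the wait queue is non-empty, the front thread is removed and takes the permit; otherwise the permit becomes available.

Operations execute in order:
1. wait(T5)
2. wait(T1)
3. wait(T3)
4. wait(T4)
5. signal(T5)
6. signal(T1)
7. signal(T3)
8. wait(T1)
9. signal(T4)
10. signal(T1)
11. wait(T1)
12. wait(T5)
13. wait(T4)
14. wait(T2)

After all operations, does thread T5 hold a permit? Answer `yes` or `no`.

Step 1: wait(T5) -> count=0 queue=[] holders={T5}
Step 2: wait(T1) -> count=0 queue=[T1] holders={T5}
Step 3: wait(T3) -> count=0 queue=[T1,T3] holders={T5}
Step 4: wait(T4) -> count=0 queue=[T1,T3,T4] holders={T5}
Step 5: signal(T5) -> count=0 queue=[T3,T4] holders={T1}
Step 6: signal(T1) -> count=0 queue=[T4] holders={T3}
Step 7: signal(T3) -> count=0 queue=[] holders={T4}
Step 8: wait(T1) -> count=0 queue=[T1] holders={T4}
Step 9: signal(T4) -> count=0 queue=[] holders={T1}
Step 10: signal(T1) -> count=1 queue=[] holders={none}
Step 11: wait(T1) -> count=0 queue=[] holders={T1}
Step 12: wait(T5) -> count=0 queue=[T5] holders={T1}
Step 13: wait(T4) -> count=0 queue=[T5,T4] holders={T1}
Step 14: wait(T2) -> count=0 queue=[T5,T4,T2] holders={T1}
Final holders: {T1} -> T5 not in holders

Answer: no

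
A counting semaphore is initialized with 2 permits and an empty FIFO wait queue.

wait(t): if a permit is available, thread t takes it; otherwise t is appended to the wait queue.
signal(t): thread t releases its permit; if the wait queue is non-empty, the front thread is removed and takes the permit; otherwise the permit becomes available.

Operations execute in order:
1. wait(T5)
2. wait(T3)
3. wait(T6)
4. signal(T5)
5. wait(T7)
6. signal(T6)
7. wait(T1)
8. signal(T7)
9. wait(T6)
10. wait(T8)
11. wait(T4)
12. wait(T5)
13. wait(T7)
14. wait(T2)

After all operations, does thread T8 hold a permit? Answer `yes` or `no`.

Step 1: wait(T5) -> count=1 queue=[] holders={T5}
Step 2: wait(T3) -> count=0 queue=[] holders={T3,T5}
Step 3: wait(T6) -> count=0 queue=[T6] holders={T3,T5}
Step 4: signal(T5) -> count=0 queue=[] holders={T3,T6}
Step 5: wait(T7) -> count=0 queue=[T7] holders={T3,T6}
Step 6: signal(T6) -> count=0 queue=[] holders={T3,T7}
Step 7: wait(T1) -> count=0 queue=[T1] holders={T3,T7}
Step 8: signal(T7) -> count=0 queue=[] holders={T1,T3}
Step 9: wait(T6) -> count=0 queue=[T6] holders={T1,T3}
Step 10: wait(T8) -> count=0 queue=[T6,T8] holders={T1,T3}
Step 11: wait(T4) -> count=0 queue=[T6,T8,T4] holders={T1,T3}
Step 12: wait(T5) -> count=0 queue=[T6,T8,T4,T5] holders={T1,T3}
Step 13: wait(T7) -> count=0 queue=[T6,T8,T4,T5,T7] holders={T1,T3}
Step 14: wait(T2) -> count=0 queue=[T6,T8,T4,T5,T7,T2] holders={T1,T3}
Final holders: {T1,T3} -> T8 not in holders

Answer: no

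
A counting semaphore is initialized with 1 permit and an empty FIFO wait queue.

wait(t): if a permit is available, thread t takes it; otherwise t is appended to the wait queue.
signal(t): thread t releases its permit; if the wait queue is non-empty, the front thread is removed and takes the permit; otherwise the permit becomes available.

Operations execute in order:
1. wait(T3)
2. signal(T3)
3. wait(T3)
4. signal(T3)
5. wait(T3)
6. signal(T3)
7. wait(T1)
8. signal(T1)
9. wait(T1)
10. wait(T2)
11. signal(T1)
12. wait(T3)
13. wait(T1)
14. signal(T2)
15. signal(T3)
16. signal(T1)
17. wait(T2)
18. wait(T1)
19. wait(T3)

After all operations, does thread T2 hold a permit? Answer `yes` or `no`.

Answer: yes

Derivation:
Step 1: wait(T3) -> count=0 queue=[] holders={T3}
Step 2: signal(T3) -> count=1 queue=[] holders={none}
Step 3: wait(T3) -> count=0 queue=[] holders={T3}
Step 4: signal(T3) -> count=1 queue=[] holders={none}
Step 5: wait(T3) -> count=0 queue=[] holders={T3}
Step 6: signal(T3) -> count=1 queue=[] holders={none}
Step 7: wait(T1) -> count=0 queue=[] holders={T1}
Step 8: signal(T1) -> count=1 queue=[] holders={none}
Step 9: wait(T1) -> count=0 queue=[] holders={T1}
Step 10: wait(T2) -> count=0 queue=[T2] holders={T1}
Step 11: signal(T1) -> count=0 queue=[] holders={T2}
Step 12: wait(T3) -> count=0 queue=[T3] holders={T2}
Step 13: wait(T1) -> count=0 queue=[T3,T1] holders={T2}
Step 14: signal(T2) -> count=0 queue=[T1] holders={T3}
Step 15: signal(T3) -> count=0 queue=[] holders={T1}
Step 16: signal(T1) -> count=1 queue=[] holders={none}
Step 17: wait(T2) -> count=0 queue=[] holders={T2}
Step 18: wait(T1) -> count=0 queue=[T1] holders={T2}
Step 19: wait(T3) -> count=0 queue=[T1,T3] holders={T2}
Final holders: {T2} -> T2 in holders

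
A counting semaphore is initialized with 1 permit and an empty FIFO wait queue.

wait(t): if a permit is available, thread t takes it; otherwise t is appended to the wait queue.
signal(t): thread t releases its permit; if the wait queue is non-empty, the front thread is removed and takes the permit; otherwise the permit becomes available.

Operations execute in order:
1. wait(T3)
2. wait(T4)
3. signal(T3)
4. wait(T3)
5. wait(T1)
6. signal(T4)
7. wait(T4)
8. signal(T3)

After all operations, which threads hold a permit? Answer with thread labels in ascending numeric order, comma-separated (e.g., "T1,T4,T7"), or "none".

Answer: T1

Derivation:
Step 1: wait(T3) -> count=0 queue=[] holders={T3}
Step 2: wait(T4) -> count=0 queue=[T4] holders={T3}
Step 3: signal(T3) -> count=0 queue=[] holders={T4}
Step 4: wait(T3) -> count=0 queue=[T3] holders={T4}
Step 5: wait(T1) -> count=0 queue=[T3,T1] holders={T4}
Step 6: signal(T4) -> count=0 queue=[T1] holders={T3}
Step 7: wait(T4) -> count=0 queue=[T1,T4] holders={T3}
Step 8: signal(T3) -> count=0 queue=[T4] holders={T1}
Final holders: T1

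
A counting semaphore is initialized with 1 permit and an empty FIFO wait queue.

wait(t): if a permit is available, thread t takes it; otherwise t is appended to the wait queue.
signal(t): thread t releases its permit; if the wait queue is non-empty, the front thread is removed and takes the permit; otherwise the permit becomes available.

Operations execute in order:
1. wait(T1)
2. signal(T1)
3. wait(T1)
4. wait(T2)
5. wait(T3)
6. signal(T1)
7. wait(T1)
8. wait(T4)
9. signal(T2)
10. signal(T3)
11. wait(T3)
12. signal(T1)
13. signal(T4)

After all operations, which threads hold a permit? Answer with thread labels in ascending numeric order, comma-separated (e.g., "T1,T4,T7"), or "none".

Answer: T3

Derivation:
Step 1: wait(T1) -> count=0 queue=[] holders={T1}
Step 2: signal(T1) -> count=1 queue=[] holders={none}
Step 3: wait(T1) -> count=0 queue=[] holders={T1}
Step 4: wait(T2) -> count=0 queue=[T2] holders={T1}
Step 5: wait(T3) -> count=0 queue=[T2,T3] holders={T1}
Step 6: signal(T1) -> count=0 queue=[T3] holders={T2}
Step 7: wait(T1) -> count=0 queue=[T3,T1] holders={T2}
Step 8: wait(T4) -> count=0 queue=[T3,T1,T4] holders={T2}
Step 9: signal(T2) -> count=0 queue=[T1,T4] holders={T3}
Step 10: signal(T3) -> count=0 queue=[T4] holders={T1}
Step 11: wait(T3) -> count=0 queue=[T4,T3] holders={T1}
Step 12: signal(T1) -> count=0 queue=[T3] holders={T4}
Step 13: signal(T4) -> count=0 queue=[] holders={T3}
Final holders: T3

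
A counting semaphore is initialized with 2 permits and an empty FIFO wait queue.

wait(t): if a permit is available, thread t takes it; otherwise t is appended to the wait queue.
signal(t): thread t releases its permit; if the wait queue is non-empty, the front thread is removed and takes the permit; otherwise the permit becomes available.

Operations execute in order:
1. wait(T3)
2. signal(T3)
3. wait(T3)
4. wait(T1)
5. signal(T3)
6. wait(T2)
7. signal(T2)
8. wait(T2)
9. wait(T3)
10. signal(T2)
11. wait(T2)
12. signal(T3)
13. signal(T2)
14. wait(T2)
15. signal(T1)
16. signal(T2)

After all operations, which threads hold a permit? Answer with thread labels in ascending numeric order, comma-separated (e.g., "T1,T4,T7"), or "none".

Answer: none

Derivation:
Step 1: wait(T3) -> count=1 queue=[] holders={T3}
Step 2: signal(T3) -> count=2 queue=[] holders={none}
Step 3: wait(T3) -> count=1 queue=[] holders={T3}
Step 4: wait(T1) -> count=0 queue=[] holders={T1,T3}
Step 5: signal(T3) -> count=1 queue=[] holders={T1}
Step 6: wait(T2) -> count=0 queue=[] holders={T1,T2}
Step 7: signal(T2) -> count=1 queue=[] holders={T1}
Step 8: wait(T2) -> count=0 queue=[] holders={T1,T2}
Step 9: wait(T3) -> count=0 queue=[T3] holders={T1,T2}
Step 10: signal(T2) -> count=0 queue=[] holders={T1,T3}
Step 11: wait(T2) -> count=0 queue=[T2] holders={T1,T3}
Step 12: signal(T3) -> count=0 queue=[] holders={T1,T2}
Step 13: signal(T2) -> count=1 queue=[] holders={T1}
Step 14: wait(T2) -> count=0 queue=[] holders={T1,T2}
Step 15: signal(T1) -> count=1 queue=[] holders={T2}
Step 16: signal(T2) -> count=2 queue=[] holders={none}
Final holders: none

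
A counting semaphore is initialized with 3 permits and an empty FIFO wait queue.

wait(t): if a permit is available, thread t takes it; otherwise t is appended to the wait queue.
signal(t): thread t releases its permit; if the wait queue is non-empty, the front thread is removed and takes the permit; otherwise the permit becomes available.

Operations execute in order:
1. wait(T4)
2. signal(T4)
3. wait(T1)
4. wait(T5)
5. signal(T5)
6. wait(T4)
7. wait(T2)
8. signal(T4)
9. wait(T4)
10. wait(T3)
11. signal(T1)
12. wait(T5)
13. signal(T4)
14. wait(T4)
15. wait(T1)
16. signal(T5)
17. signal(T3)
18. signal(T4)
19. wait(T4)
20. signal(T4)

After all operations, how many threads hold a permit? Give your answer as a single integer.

Answer: 2

Derivation:
Step 1: wait(T4) -> count=2 queue=[] holders={T4}
Step 2: signal(T4) -> count=3 queue=[] holders={none}
Step 3: wait(T1) -> count=2 queue=[] holders={T1}
Step 4: wait(T5) -> count=1 queue=[] holders={T1,T5}
Step 5: signal(T5) -> count=2 queue=[] holders={T1}
Step 6: wait(T4) -> count=1 queue=[] holders={T1,T4}
Step 7: wait(T2) -> count=0 queue=[] holders={T1,T2,T4}
Step 8: signal(T4) -> count=1 queue=[] holders={T1,T2}
Step 9: wait(T4) -> count=0 queue=[] holders={T1,T2,T4}
Step 10: wait(T3) -> count=0 queue=[T3] holders={T1,T2,T4}
Step 11: signal(T1) -> count=0 queue=[] holders={T2,T3,T4}
Step 12: wait(T5) -> count=0 queue=[T5] holders={T2,T3,T4}
Step 13: signal(T4) -> count=0 queue=[] holders={T2,T3,T5}
Step 14: wait(T4) -> count=0 queue=[T4] holders={T2,T3,T5}
Step 15: wait(T1) -> count=0 queue=[T4,T1] holders={T2,T3,T5}
Step 16: signal(T5) -> count=0 queue=[T1] holders={T2,T3,T4}
Step 17: signal(T3) -> count=0 queue=[] holders={T1,T2,T4}
Step 18: signal(T4) -> count=1 queue=[] holders={T1,T2}
Step 19: wait(T4) -> count=0 queue=[] holders={T1,T2,T4}
Step 20: signal(T4) -> count=1 queue=[] holders={T1,T2}
Final holders: {T1,T2} -> 2 thread(s)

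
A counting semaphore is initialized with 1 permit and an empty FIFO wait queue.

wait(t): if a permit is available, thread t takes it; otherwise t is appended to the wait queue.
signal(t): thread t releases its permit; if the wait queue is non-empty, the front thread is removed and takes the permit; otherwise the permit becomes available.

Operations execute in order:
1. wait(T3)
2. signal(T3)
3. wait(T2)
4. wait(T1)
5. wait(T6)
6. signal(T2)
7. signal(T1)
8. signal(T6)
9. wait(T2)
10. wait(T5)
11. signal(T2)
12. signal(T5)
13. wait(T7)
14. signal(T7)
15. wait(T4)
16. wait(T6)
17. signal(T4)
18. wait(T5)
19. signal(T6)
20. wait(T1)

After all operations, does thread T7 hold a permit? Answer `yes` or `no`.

Answer: no

Derivation:
Step 1: wait(T3) -> count=0 queue=[] holders={T3}
Step 2: signal(T3) -> count=1 queue=[] holders={none}
Step 3: wait(T2) -> count=0 queue=[] holders={T2}
Step 4: wait(T1) -> count=0 queue=[T1] holders={T2}
Step 5: wait(T6) -> count=0 queue=[T1,T6] holders={T2}
Step 6: signal(T2) -> count=0 queue=[T6] holders={T1}
Step 7: signal(T1) -> count=0 queue=[] holders={T6}
Step 8: signal(T6) -> count=1 queue=[] holders={none}
Step 9: wait(T2) -> count=0 queue=[] holders={T2}
Step 10: wait(T5) -> count=0 queue=[T5] holders={T2}
Step 11: signal(T2) -> count=0 queue=[] holders={T5}
Step 12: signal(T5) -> count=1 queue=[] holders={none}
Step 13: wait(T7) -> count=0 queue=[] holders={T7}
Step 14: signal(T7) -> count=1 queue=[] holders={none}
Step 15: wait(T4) -> count=0 queue=[] holders={T4}
Step 16: wait(T6) -> count=0 queue=[T6] holders={T4}
Step 17: signal(T4) -> count=0 queue=[] holders={T6}
Step 18: wait(T5) -> count=0 queue=[T5] holders={T6}
Step 19: signal(T6) -> count=0 queue=[] holders={T5}
Step 20: wait(T1) -> count=0 queue=[T1] holders={T5}
Final holders: {T5} -> T7 not in holders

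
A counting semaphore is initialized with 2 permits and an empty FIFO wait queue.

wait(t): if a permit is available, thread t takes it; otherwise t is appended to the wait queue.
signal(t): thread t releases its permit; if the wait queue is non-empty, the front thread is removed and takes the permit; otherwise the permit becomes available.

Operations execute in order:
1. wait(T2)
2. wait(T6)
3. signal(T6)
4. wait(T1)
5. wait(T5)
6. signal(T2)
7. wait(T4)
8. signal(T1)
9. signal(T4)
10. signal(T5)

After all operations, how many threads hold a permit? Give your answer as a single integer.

Step 1: wait(T2) -> count=1 queue=[] holders={T2}
Step 2: wait(T6) -> count=0 queue=[] holders={T2,T6}
Step 3: signal(T6) -> count=1 queue=[] holders={T2}
Step 4: wait(T1) -> count=0 queue=[] holders={T1,T2}
Step 5: wait(T5) -> count=0 queue=[T5] holders={T1,T2}
Step 6: signal(T2) -> count=0 queue=[] holders={T1,T5}
Step 7: wait(T4) -> count=0 queue=[T4] holders={T1,T5}
Step 8: signal(T1) -> count=0 queue=[] holders={T4,T5}
Step 9: signal(T4) -> count=1 queue=[] holders={T5}
Step 10: signal(T5) -> count=2 queue=[] holders={none}
Final holders: {none} -> 0 thread(s)

Answer: 0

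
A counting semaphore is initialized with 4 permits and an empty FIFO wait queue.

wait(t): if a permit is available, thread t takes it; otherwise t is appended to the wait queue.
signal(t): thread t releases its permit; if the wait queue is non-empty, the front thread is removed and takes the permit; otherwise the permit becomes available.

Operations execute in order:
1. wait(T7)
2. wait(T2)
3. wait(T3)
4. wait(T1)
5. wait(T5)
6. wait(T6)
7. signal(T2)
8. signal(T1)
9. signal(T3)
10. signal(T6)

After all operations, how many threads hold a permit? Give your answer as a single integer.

Answer: 2

Derivation:
Step 1: wait(T7) -> count=3 queue=[] holders={T7}
Step 2: wait(T2) -> count=2 queue=[] holders={T2,T7}
Step 3: wait(T3) -> count=1 queue=[] holders={T2,T3,T7}
Step 4: wait(T1) -> count=0 queue=[] holders={T1,T2,T3,T7}
Step 5: wait(T5) -> count=0 queue=[T5] holders={T1,T2,T3,T7}
Step 6: wait(T6) -> count=0 queue=[T5,T6] holders={T1,T2,T3,T7}
Step 7: signal(T2) -> count=0 queue=[T6] holders={T1,T3,T5,T7}
Step 8: signal(T1) -> count=0 queue=[] holders={T3,T5,T6,T7}
Step 9: signal(T3) -> count=1 queue=[] holders={T5,T6,T7}
Step 10: signal(T6) -> count=2 queue=[] holders={T5,T7}
Final holders: {T5,T7} -> 2 thread(s)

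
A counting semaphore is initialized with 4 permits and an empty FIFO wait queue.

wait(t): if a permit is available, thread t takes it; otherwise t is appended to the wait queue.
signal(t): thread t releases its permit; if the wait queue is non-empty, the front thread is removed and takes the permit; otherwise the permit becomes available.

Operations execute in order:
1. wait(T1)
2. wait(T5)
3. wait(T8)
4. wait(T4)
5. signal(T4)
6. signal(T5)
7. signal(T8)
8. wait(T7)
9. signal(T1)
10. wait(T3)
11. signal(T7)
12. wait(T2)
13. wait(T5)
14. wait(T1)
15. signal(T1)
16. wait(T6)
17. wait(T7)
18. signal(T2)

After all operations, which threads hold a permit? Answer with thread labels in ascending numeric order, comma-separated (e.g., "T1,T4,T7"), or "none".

Step 1: wait(T1) -> count=3 queue=[] holders={T1}
Step 2: wait(T5) -> count=2 queue=[] holders={T1,T5}
Step 3: wait(T8) -> count=1 queue=[] holders={T1,T5,T8}
Step 4: wait(T4) -> count=0 queue=[] holders={T1,T4,T5,T8}
Step 5: signal(T4) -> count=1 queue=[] holders={T1,T5,T8}
Step 6: signal(T5) -> count=2 queue=[] holders={T1,T8}
Step 7: signal(T8) -> count=3 queue=[] holders={T1}
Step 8: wait(T7) -> count=2 queue=[] holders={T1,T7}
Step 9: signal(T1) -> count=3 queue=[] holders={T7}
Step 10: wait(T3) -> count=2 queue=[] holders={T3,T7}
Step 11: signal(T7) -> count=3 queue=[] holders={T3}
Step 12: wait(T2) -> count=2 queue=[] holders={T2,T3}
Step 13: wait(T5) -> count=1 queue=[] holders={T2,T3,T5}
Step 14: wait(T1) -> count=0 queue=[] holders={T1,T2,T3,T5}
Step 15: signal(T1) -> count=1 queue=[] holders={T2,T3,T5}
Step 16: wait(T6) -> count=0 queue=[] holders={T2,T3,T5,T6}
Step 17: wait(T7) -> count=0 queue=[T7] holders={T2,T3,T5,T6}
Step 18: signal(T2) -> count=0 queue=[] holders={T3,T5,T6,T7}
Final holders: T3,T5,T6,T7

Answer: T3,T5,T6,T7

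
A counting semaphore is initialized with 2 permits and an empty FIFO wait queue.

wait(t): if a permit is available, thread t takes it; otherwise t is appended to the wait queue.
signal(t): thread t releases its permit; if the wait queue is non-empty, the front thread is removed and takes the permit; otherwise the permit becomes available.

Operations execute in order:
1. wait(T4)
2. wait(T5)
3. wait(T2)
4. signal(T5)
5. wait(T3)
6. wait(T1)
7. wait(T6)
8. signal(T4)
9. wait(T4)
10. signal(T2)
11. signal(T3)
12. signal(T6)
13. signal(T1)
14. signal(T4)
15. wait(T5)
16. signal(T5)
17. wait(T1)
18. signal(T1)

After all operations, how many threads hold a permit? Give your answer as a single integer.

Answer: 0

Derivation:
Step 1: wait(T4) -> count=1 queue=[] holders={T4}
Step 2: wait(T5) -> count=0 queue=[] holders={T4,T5}
Step 3: wait(T2) -> count=0 queue=[T2] holders={T4,T5}
Step 4: signal(T5) -> count=0 queue=[] holders={T2,T4}
Step 5: wait(T3) -> count=0 queue=[T3] holders={T2,T4}
Step 6: wait(T1) -> count=0 queue=[T3,T1] holders={T2,T4}
Step 7: wait(T6) -> count=0 queue=[T3,T1,T6] holders={T2,T4}
Step 8: signal(T4) -> count=0 queue=[T1,T6] holders={T2,T3}
Step 9: wait(T4) -> count=0 queue=[T1,T6,T4] holders={T2,T3}
Step 10: signal(T2) -> count=0 queue=[T6,T4] holders={T1,T3}
Step 11: signal(T3) -> count=0 queue=[T4] holders={T1,T6}
Step 12: signal(T6) -> count=0 queue=[] holders={T1,T4}
Step 13: signal(T1) -> count=1 queue=[] holders={T4}
Step 14: signal(T4) -> count=2 queue=[] holders={none}
Step 15: wait(T5) -> count=1 queue=[] holders={T5}
Step 16: signal(T5) -> count=2 queue=[] holders={none}
Step 17: wait(T1) -> count=1 queue=[] holders={T1}
Step 18: signal(T1) -> count=2 queue=[] holders={none}
Final holders: {none} -> 0 thread(s)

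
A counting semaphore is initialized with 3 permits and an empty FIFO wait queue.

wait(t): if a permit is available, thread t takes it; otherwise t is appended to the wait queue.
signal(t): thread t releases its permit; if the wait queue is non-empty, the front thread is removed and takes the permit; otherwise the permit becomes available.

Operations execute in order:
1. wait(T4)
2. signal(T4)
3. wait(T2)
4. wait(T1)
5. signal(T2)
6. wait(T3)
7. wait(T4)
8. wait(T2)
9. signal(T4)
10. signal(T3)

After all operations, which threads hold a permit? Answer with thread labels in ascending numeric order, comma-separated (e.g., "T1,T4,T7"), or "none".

Answer: T1,T2

Derivation:
Step 1: wait(T4) -> count=2 queue=[] holders={T4}
Step 2: signal(T4) -> count=3 queue=[] holders={none}
Step 3: wait(T2) -> count=2 queue=[] holders={T2}
Step 4: wait(T1) -> count=1 queue=[] holders={T1,T2}
Step 5: signal(T2) -> count=2 queue=[] holders={T1}
Step 6: wait(T3) -> count=1 queue=[] holders={T1,T3}
Step 7: wait(T4) -> count=0 queue=[] holders={T1,T3,T4}
Step 8: wait(T2) -> count=0 queue=[T2] holders={T1,T3,T4}
Step 9: signal(T4) -> count=0 queue=[] holders={T1,T2,T3}
Step 10: signal(T3) -> count=1 queue=[] holders={T1,T2}
Final holders: T1,T2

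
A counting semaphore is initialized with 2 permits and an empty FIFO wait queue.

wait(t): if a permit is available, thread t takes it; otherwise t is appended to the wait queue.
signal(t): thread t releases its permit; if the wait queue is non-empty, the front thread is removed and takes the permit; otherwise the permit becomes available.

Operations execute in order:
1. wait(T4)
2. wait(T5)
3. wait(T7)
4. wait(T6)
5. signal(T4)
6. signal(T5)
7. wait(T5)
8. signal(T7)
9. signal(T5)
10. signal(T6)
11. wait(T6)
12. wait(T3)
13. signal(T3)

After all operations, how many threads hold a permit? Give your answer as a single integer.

Answer: 1

Derivation:
Step 1: wait(T4) -> count=1 queue=[] holders={T4}
Step 2: wait(T5) -> count=0 queue=[] holders={T4,T5}
Step 3: wait(T7) -> count=0 queue=[T7] holders={T4,T5}
Step 4: wait(T6) -> count=0 queue=[T7,T6] holders={T4,T5}
Step 5: signal(T4) -> count=0 queue=[T6] holders={T5,T7}
Step 6: signal(T5) -> count=0 queue=[] holders={T6,T7}
Step 7: wait(T5) -> count=0 queue=[T5] holders={T6,T7}
Step 8: signal(T7) -> count=0 queue=[] holders={T5,T6}
Step 9: signal(T5) -> count=1 queue=[] holders={T6}
Step 10: signal(T6) -> count=2 queue=[] holders={none}
Step 11: wait(T6) -> count=1 queue=[] holders={T6}
Step 12: wait(T3) -> count=0 queue=[] holders={T3,T6}
Step 13: signal(T3) -> count=1 queue=[] holders={T6}
Final holders: {T6} -> 1 thread(s)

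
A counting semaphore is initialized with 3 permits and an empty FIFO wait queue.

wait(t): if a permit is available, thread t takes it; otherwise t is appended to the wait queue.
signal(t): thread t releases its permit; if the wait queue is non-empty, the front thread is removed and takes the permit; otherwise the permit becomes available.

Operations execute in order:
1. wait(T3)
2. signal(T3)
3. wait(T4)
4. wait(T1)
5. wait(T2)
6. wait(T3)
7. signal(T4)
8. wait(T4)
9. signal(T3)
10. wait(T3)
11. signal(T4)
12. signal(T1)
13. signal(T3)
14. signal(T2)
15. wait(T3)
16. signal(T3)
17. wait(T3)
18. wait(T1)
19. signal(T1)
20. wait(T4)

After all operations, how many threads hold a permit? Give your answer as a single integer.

Step 1: wait(T3) -> count=2 queue=[] holders={T3}
Step 2: signal(T3) -> count=3 queue=[] holders={none}
Step 3: wait(T4) -> count=2 queue=[] holders={T4}
Step 4: wait(T1) -> count=1 queue=[] holders={T1,T4}
Step 5: wait(T2) -> count=0 queue=[] holders={T1,T2,T4}
Step 6: wait(T3) -> count=0 queue=[T3] holders={T1,T2,T4}
Step 7: signal(T4) -> count=0 queue=[] holders={T1,T2,T3}
Step 8: wait(T4) -> count=0 queue=[T4] holders={T1,T2,T3}
Step 9: signal(T3) -> count=0 queue=[] holders={T1,T2,T4}
Step 10: wait(T3) -> count=0 queue=[T3] holders={T1,T2,T4}
Step 11: signal(T4) -> count=0 queue=[] holders={T1,T2,T3}
Step 12: signal(T1) -> count=1 queue=[] holders={T2,T3}
Step 13: signal(T3) -> count=2 queue=[] holders={T2}
Step 14: signal(T2) -> count=3 queue=[] holders={none}
Step 15: wait(T3) -> count=2 queue=[] holders={T3}
Step 16: signal(T3) -> count=3 queue=[] holders={none}
Step 17: wait(T3) -> count=2 queue=[] holders={T3}
Step 18: wait(T1) -> count=1 queue=[] holders={T1,T3}
Step 19: signal(T1) -> count=2 queue=[] holders={T3}
Step 20: wait(T4) -> count=1 queue=[] holders={T3,T4}
Final holders: {T3,T4} -> 2 thread(s)

Answer: 2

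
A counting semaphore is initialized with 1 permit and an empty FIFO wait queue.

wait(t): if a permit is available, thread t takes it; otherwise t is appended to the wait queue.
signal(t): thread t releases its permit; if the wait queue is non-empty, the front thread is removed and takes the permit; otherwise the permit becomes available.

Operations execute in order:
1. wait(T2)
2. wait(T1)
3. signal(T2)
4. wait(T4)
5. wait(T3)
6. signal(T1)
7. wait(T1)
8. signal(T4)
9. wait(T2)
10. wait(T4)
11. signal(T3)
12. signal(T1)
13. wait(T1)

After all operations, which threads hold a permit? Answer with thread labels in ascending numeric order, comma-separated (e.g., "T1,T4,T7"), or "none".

Step 1: wait(T2) -> count=0 queue=[] holders={T2}
Step 2: wait(T1) -> count=0 queue=[T1] holders={T2}
Step 3: signal(T2) -> count=0 queue=[] holders={T1}
Step 4: wait(T4) -> count=0 queue=[T4] holders={T1}
Step 5: wait(T3) -> count=0 queue=[T4,T3] holders={T1}
Step 6: signal(T1) -> count=0 queue=[T3] holders={T4}
Step 7: wait(T1) -> count=0 queue=[T3,T1] holders={T4}
Step 8: signal(T4) -> count=0 queue=[T1] holders={T3}
Step 9: wait(T2) -> count=0 queue=[T1,T2] holders={T3}
Step 10: wait(T4) -> count=0 queue=[T1,T2,T4] holders={T3}
Step 11: signal(T3) -> count=0 queue=[T2,T4] holders={T1}
Step 12: signal(T1) -> count=0 queue=[T4] holders={T2}
Step 13: wait(T1) -> count=0 queue=[T4,T1] holders={T2}
Final holders: T2

Answer: T2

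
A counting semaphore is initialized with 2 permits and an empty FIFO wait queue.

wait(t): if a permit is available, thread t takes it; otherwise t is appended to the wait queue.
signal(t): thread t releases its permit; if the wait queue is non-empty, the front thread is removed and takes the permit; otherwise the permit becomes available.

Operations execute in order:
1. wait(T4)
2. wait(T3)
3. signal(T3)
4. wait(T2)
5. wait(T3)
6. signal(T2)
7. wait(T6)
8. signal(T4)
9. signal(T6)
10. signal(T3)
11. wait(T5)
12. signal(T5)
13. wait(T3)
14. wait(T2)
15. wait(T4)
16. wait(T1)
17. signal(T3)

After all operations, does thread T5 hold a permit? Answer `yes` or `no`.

Step 1: wait(T4) -> count=1 queue=[] holders={T4}
Step 2: wait(T3) -> count=0 queue=[] holders={T3,T4}
Step 3: signal(T3) -> count=1 queue=[] holders={T4}
Step 4: wait(T2) -> count=0 queue=[] holders={T2,T4}
Step 5: wait(T3) -> count=0 queue=[T3] holders={T2,T4}
Step 6: signal(T2) -> count=0 queue=[] holders={T3,T4}
Step 7: wait(T6) -> count=0 queue=[T6] holders={T3,T4}
Step 8: signal(T4) -> count=0 queue=[] holders={T3,T6}
Step 9: signal(T6) -> count=1 queue=[] holders={T3}
Step 10: signal(T3) -> count=2 queue=[] holders={none}
Step 11: wait(T5) -> count=1 queue=[] holders={T5}
Step 12: signal(T5) -> count=2 queue=[] holders={none}
Step 13: wait(T3) -> count=1 queue=[] holders={T3}
Step 14: wait(T2) -> count=0 queue=[] holders={T2,T3}
Step 15: wait(T4) -> count=0 queue=[T4] holders={T2,T3}
Step 16: wait(T1) -> count=0 queue=[T4,T1] holders={T2,T3}
Step 17: signal(T3) -> count=0 queue=[T1] holders={T2,T4}
Final holders: {T2,T4} -> T5 not in holders

Answer: no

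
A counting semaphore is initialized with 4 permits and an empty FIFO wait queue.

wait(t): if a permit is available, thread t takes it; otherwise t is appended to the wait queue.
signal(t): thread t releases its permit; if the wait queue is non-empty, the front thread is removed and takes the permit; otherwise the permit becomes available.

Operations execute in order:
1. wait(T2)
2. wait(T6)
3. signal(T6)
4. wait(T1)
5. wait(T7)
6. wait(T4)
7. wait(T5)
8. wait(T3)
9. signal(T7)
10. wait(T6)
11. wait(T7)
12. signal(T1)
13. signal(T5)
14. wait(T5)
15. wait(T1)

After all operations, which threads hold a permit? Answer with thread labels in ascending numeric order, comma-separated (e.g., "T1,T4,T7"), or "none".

Step 1: wait(T2) -> count=3 queue=[] holders={T2}
Step 2: wait(T6) -> count=2 queue=[] holders={T2,T6}
Step 3: signal(T6) -> count=3 queue=[] holders={T2}
Step 4: wait(T1) -> count=2 queue=[] holders={T1,T2}
Step 5: wait(T7) -> count=1 queue=[] holders={T1,T2,T7}
Step 6: wait(T4) -> count=0 queue=[] holders={T1,T2,T4,T7}
Step 7: wait(T5) -> count=0 queue=[T5] holders={T1,T2,T4,T7}
Step 8: wait(T3) -> count=0 queue=[T5,T3] holders={T1,T2,T4,T7}
Step 9: signal(T7) -> count=0 queue=[T3] holders={T1,T2,T4,T5}
Step 10: wait(T6) -> count=0 queue=[T3,T6] holders={T1,T2,T4,T5}
Step 11: wait(T7) -> count=0 queue=[T3,T6,T7] holders={T1,T2,T4,T5}
Step 12: signal(T1) -> count=0 queue=[T6,T7] holders={T2,T3,T4,T5}
Step 13: signal(T5) -> count=0 queue=[T7] holders={T2,T3,T4,T6}
Step 14: wait(T5) -> count=0 queue=[T7,T5] holders={T2,T3,T4,T6}
Step 15: wait(T1) -> count=0 queue=[T7,T5,T1] holders={T2,T3,T4,T6}
Final holders: T2,T3,T4,T6

Answer: T2,T3,T4,T6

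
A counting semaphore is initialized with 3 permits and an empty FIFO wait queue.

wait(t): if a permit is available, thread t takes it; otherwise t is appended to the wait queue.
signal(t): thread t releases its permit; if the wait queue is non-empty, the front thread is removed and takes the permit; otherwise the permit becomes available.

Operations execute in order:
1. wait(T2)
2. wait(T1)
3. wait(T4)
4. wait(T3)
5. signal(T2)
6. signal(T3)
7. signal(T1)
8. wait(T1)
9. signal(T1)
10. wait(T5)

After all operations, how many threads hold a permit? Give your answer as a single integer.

Step 1: wait(T2) -> count=2 queue=[] holders={T2}
Step 2: wait(T1) -> count=1 queue=[] holders={T1,T2}
Step 3: wait(T4) -> count=0 queue=[] holders={T1,T2,T4}
Step 4: wait(T3) -> count=0 queue=[T3] holders={T1,T2,T4}
Step 5: signal(T2) -> count=0 queue=[] holders={T1,T3,T4}
Step 6: signal(T3) -> count=1 queue=[] holders={T1,T4}
Step 7: signal(T1) -> count=2 queue=[] holders={T4}
Step 8: wait(T1) -> count=1 queue=[] holders={T1,T4}
Step 9: signal(T1) -> count=2 queue=[] holders={T4}
Step 10: wait(T5) -> count=1 queue=[] holders={T4,T5}
Final holders: {T4,T5} -> 2 thread(s)

Answer: 2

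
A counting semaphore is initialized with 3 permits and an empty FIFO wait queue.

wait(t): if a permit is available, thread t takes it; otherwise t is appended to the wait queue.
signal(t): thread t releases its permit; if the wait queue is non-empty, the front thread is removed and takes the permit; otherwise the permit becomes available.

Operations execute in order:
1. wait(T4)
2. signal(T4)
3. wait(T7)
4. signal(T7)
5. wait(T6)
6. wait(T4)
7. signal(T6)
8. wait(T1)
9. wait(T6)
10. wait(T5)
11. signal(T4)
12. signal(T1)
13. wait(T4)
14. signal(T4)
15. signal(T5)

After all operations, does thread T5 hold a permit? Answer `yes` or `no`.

Step 1: wait(T4) -> count=2 queue=[] holders={T4}
Step 2: signal(T4) -> count=3 queue=[] holders={none}
Step 3: wait(T7) -> count=2 queue=[] holders={T7}
Step 4: signal(T7) -> count=3 queue=[] holders={none}
Step 5: wait(T6) -> count=2 queue=[] holders={T6}
Step 6: wait(T4) -> count=1 queue=[] holders={T4,T6}
Step 7: signal(T6) -> count=2 queue=[] holders={T4}
Step 8: wait(T1) -> count=1 queue=[] holders={T1,T4}
Step 9: wait(T6) -> count=0 queue=[] holders={T1,T4,T6}
Step 10: wait(T5) -> count=0 queue=[T5] holders={T1,T4,T6}
Step 11: signal(T4) -> count=0 queue=[] holders={T1,T5,T6}
Step 12: signal(T1) -> count=1 queue=[] holders={T5,T6}
Step 13: wait(T4) -> count=0 queue=[] holders={T4,T5,T6}
Step 14: signal(T4) -> count=1 queue=[] holders={T5,T6}
Step 15: signal(T5) -> count=2 queue=[] holders={T6}
Final holders: {T6} -> T5 not in holders

Answer: no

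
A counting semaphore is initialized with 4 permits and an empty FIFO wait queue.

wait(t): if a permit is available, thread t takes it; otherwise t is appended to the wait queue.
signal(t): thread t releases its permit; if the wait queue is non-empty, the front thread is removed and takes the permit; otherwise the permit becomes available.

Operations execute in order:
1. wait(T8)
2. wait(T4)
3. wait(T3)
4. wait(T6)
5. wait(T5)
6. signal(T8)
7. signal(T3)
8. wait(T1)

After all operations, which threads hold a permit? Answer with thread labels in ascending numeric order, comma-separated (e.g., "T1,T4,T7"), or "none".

Answer: T1,T4,T5,T6

Derivation:
Step 1: wait(T8) -> count=3 queue=[] holders={T8}
Step 2: wait(T4) -> count=2 queue=[] holders={T4,T8}
Step 3: wait(T3) -> count=1 queue=[] holders={T3,T4,T8}
Step 4: wait(T6) -> count=0 queue=[] holders={T3,T4,T6,T8}
Step 5: wait(T5) -> count=0 queue=[T5] holders={T3,T4,T6,T8}
Step 6: signal(T8) -> count=0 queue=[] holders={T3,T4,T5,T6}
Step 7: signal(T3) -> count=1 queue=[] holders={T4,T5,T6}
Step 8: wait(T1) -> count=0 queue=[] holders={T1,T4,T5,T6}
Final holders: T1,T4,T5,T6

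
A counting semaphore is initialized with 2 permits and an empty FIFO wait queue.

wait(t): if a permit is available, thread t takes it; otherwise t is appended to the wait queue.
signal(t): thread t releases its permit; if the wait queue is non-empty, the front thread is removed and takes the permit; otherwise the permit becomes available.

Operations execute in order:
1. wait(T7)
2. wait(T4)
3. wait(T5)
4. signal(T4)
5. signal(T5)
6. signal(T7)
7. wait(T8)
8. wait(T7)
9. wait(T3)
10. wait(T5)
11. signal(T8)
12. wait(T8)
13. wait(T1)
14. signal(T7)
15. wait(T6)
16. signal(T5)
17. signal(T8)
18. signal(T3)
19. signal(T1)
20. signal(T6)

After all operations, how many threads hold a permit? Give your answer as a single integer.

Answer: 0

Derivation:
Step 1: wait(T7) -> count=1 queue=[] holders={T7}
Step 2: wait(T4) -> count=0 queue=[] holders={T4,T7}
Step 3: wait(T5) -> count=0 queue=[T5] holders={T4,T7}
Step 4: signal(T4) -> count=0 queue=[] holders={T5,T7}
Step 5: signal(T5) -> count=1 queue=[] holders={T7}
Step 6: signal(T7) -> count=2 queue=[] holders={none}
Step 7: wait(T8) -> count=1 queue=[] holders={T8}
Step 8: wait(T7) -> count=0 queue=[] holders={T7,T8}
Step 9: wait(T3) -> count=0 queue=[T3] holders={T7,T8}
Step 10: wait(T5) -> count=0 queue=[T3,T5] holders={T7,T8}
Step 11: signal(T8) -> count=0 queue=[T5] holders={T3,T7}
Step 12: wait(T8) -> count=0 queue=[T5,T8] holders={T3,T7}
Step 13: wait(T1) -> count=0 queue=[T5,T8,T1] holders={T3,T7}
Step 14: signal(T7) -> count=0 queue=[T8,T1] holders={T3,T5}
Step 15: wait(T6) -> count=0 queue=[T8,T1,T6] holders={T3,T5}
Step 16: signal(T5) -> count=0 queue=[T1,T6] holders={T3,T8}
Step 17: signal(T8) -> count=0 queue=[T6] holders={T1,T3}
Step 18: signal(T3) -> count=0 queue=[] holders={T1,T6}
Step 19: signal(T1) -> count=1 queue=[] holders={T6}
Step 20: signal(T6) -> count=2 queue=[] holders={none}
Final holders: {none} -> 0 thread(s)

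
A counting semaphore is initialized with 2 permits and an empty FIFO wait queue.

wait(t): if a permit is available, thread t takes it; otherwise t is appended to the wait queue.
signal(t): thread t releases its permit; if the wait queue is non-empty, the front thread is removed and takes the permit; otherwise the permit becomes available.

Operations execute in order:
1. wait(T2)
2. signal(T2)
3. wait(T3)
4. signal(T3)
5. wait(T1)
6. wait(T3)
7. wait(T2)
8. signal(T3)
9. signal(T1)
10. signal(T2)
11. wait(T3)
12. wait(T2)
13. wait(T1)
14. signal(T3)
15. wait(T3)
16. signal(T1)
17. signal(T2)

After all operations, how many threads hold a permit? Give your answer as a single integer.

Step 1: wait(T2) -> count=1 queue=[] holders={T2}
Step 2: signal(T2) -> count=2 queue=[] holders={none}
Step 3: wait(T3) -> count=1 queue=[] holders={T3}
Step 4: signal(T3) -> count=2 queue=[] holders={none}
Step 5: wait(T1) -> count=1 queue=[] holders={T1}
Step 6: wait(T3) -> count=0 queue=[] holders={T1,T3}
Step 7: wait(T2) -> count=0 queue=[T2] holders={T1,T3}
Step 8: signal(T3) -> count=0 queue=[] holders={T1,T2}
Step 9: signal(T1) -> count=1 queue=[] holders={T2}
Step 10: signal(T2) -> count=2 queue=[] holders={none}
Step 11: wait(T3) -> count=1 queue=[] holders={T3}
Step 12: wait(T2) -> count=0 queue=[] holders={T2,T3}
Step 13: wait(T1) -> count=0 queue=[T1] holders={T2,T3}
Step 14: signal(T3) -> count=0 queue=[] holders={T1,T2}
Step 15: wait(T3) -> count=0 queue=[T3] holders={T1,T2}
Step 16: signal(T1) -> count=0 queue=[] holders={T2,T3}
Step 17: signal(T2) -> count=1 queue=[] holders={T3}
Final holders: {T3} -> 1 thread(s)

Answer: 1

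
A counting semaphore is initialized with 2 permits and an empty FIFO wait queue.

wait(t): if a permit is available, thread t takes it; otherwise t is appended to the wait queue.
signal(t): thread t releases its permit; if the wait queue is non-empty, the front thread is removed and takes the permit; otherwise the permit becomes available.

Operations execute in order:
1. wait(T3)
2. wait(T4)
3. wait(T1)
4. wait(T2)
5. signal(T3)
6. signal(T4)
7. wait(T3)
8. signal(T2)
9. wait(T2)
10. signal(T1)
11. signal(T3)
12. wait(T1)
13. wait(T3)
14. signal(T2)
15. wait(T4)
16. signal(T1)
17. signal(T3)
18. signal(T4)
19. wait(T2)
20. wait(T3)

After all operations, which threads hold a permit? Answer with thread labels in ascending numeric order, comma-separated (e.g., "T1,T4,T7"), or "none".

Step 1: wait(T3) -> count=1 queue=[] holders={T3}
Step 2: wait(T4) -> count=0 queue=[] holders={T3,T4}
Step 3: wait(T1) -> count=0 queue=[T1] holders={T3,T4}
Step 4: wait(T2) -> count=0 queue=[T1,T2] holders={T3,T4}
Step 5: signal(T3) -> count=0 queue=[T2] holders={T1,T4}
Step 6: signal(T4) -> count=0 queue=[] holders={T1,T2}
Step 7: wait(T3) -> count=0 queue=[T3] holders={T1,T2}
Step 8: signal(T2) -> count=0 queue=[] holders={T1,T3}
Step 9: wait(T2) -> count=0 queue=[T2] holders={T1,T3}
Step 10: signal(T1) -> count=0 queue=[] holders={T2,T3}
Step 11: signal(T3) -> count=1 queue=[] holders={T2}
Step 12: wait(T1) -> count=0 queue=[] holders={T1,T2}
Step 13: wait(T3) -> count=0 queue=[T3] holders={T1,T2}
Step 14: signal(T2) -> count=0 queue=[] holders={T1,T3}
Step 15: wait(T4) -> count=0 queue=[T4] holders={T1,T3}
Step 16: signal(T1) -> count=0 queue=[] holders={T3,T4}
Step 17: signal(T3) -> count=1 queue=[] holders={T4}
Step 18: signal(T4) -> count=2 queue=[] holders={none}
Step 19: wait(T2) -> count=1 queue=[] holders={T2}
Step 20: wait(T3) -> count=0 queue=[] holders={T2,T3}
Final holders: T2,T3

Answer: T2,T3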